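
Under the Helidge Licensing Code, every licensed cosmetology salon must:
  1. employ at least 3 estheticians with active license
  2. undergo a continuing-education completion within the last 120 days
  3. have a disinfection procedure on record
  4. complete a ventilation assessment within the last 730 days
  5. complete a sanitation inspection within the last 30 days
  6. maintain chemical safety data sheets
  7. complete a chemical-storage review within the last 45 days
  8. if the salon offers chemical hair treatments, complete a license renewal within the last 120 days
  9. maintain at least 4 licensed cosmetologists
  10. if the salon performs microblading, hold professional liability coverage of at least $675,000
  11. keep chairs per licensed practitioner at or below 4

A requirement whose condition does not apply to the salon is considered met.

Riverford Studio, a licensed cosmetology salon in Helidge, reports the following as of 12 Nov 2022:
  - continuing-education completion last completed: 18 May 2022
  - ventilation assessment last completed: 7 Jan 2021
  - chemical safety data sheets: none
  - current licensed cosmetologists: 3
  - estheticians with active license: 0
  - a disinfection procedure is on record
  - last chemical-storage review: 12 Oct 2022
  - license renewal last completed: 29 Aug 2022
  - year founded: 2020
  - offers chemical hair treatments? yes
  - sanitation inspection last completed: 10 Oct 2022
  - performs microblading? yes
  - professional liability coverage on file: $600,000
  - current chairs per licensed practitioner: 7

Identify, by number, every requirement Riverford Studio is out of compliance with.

1. estheticians with active license 0 < 3 → not met
2. continuing-education completion 178 days ago vs limit 120 → not met
3. disinfection procedure present → met
4. ventilation assessment 674 days ago vs limit 730 → met
5. sanitation inspection 33 days ago vs limit 30 → not met
6. chemical safety data sheets absent → not met
7. chemical-storage review 31 days ago vs limit 45 → met
8. condition 'offers chemical hair treatments' holds; license renewal 75 days ago vs limit 120 → met
9. licensed cosmetologists 3 < 4 → not met
10. condition 'performs microblading' holds; professional liability coverage $600,000 < $675,000 → not met
11. chairs per licensed practitioner 7 > 4 → not met
Not met: 1, 2, 5, 6, 9, 10, 11

1, 2, 5, 6, 9, 10, 11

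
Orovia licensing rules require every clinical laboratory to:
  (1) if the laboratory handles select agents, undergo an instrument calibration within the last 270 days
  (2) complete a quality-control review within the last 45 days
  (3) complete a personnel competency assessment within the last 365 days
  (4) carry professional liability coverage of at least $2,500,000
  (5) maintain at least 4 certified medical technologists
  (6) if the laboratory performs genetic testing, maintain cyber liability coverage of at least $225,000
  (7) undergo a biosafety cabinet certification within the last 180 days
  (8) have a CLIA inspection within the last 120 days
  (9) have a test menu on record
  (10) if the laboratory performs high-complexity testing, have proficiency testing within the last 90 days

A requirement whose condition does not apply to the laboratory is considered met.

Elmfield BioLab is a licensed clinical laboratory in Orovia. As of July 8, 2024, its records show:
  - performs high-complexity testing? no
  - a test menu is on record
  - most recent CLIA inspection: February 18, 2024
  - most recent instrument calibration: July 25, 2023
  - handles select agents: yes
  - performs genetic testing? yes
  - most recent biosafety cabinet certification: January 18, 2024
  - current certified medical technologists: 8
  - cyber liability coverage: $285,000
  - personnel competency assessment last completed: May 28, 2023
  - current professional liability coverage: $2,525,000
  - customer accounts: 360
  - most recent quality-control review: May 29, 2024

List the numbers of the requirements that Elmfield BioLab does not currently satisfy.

1. condition 'handles select agents' holds; instrument calibration 349 days ago vs limit 270 → not met
2. quality-control review 40 days ago vs limit 45 → met
3. personnel competency assessment 407 days ago vs limit 365 → not met
4. professional liability coverage $2,525,000 ≥ $2,500,000 → met
5. certified medical technologists 8 ≥ 4 → met
6. condition 'performs genetic testing' holds; cyber liability coverage $285,000 ≥ $225,000 → met
7. biosafety cabinet certification 172 days ago vs limit 180 → met
8. CLIA inspection 141 days ago vs limit 120 → not met
9. test menu present → met
10. condition 'performs high-complexity testing' does not hold → requirement n/a → met
Not met: 1, 3, 8

1, 3, 8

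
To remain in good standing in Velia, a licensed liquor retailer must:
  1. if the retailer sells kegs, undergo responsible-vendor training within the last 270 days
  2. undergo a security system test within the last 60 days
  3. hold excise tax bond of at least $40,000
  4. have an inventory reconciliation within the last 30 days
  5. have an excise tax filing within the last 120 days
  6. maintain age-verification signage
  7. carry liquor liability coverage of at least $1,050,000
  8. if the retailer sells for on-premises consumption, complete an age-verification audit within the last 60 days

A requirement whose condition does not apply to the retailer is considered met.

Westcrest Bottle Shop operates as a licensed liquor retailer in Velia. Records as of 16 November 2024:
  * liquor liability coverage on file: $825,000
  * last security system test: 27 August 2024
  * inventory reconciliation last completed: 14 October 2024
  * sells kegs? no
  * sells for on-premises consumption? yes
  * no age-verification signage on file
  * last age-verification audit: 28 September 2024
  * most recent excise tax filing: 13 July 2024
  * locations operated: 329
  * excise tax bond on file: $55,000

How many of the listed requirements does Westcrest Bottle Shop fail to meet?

1. condition 'sells kegs' does not hold → requirement n/a → met
2. security system test 81 days ago vs limit 60 → not met
3. excise tax bond $55,000 ≥ $40,000 → met
4. inventory reconciliation 33 days ago vs limit 30 → not met
5. excise tax filing 126 days ago vs limit 120 → not met
6. age-verification signage absent → not met
7. liquor liability coverage $825,000 < $1,050,000 → not met
8. condition 'sells for on-premises consumption' holds; age-verification audit 49 days ago vs limit 60 → met
Not met: 5 of 8

5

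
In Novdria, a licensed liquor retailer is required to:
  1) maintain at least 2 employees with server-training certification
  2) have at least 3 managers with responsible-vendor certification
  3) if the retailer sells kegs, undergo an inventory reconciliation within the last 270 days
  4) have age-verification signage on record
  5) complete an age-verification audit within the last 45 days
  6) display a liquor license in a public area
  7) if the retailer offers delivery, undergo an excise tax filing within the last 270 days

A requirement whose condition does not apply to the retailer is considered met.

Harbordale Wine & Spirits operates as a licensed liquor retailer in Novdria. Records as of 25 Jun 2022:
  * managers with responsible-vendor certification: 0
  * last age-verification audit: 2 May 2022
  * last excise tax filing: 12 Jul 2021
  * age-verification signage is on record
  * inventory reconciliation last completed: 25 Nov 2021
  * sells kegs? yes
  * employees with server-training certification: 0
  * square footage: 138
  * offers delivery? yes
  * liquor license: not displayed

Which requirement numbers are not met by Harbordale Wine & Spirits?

1, 2, 5, 6, 7

1. employees with server-training certification 0 < 2 → not met
2. managers with responsible-vendor certification 0 < 3 → not met
3. condition 'sells kegs' holds; inventory reconciliation 212 days ago vs limit 270 → met
4. age-verification signage present → met
5. age-verification audit 54 days ago vs limit 45 → not met
6. liquor license absent → not met
7. condition 'offers delivery' holds; excise tax filing 348 days ago vs limit 270 → not met
Not met: 1, 2, 5, 6, 7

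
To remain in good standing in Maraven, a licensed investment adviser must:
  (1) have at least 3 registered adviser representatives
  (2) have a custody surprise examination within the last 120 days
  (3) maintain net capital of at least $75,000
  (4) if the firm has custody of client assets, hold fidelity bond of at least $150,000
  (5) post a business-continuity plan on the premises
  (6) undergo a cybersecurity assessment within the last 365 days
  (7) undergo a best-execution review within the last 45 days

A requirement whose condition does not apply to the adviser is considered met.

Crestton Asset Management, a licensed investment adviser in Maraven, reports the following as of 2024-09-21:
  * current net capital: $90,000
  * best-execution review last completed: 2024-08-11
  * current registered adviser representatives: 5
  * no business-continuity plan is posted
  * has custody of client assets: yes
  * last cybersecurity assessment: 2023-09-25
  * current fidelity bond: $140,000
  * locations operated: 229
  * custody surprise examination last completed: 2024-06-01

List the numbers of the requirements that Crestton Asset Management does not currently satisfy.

4, 5

1. registered adviser representatives 5 ≥ 3 → met
2. custody surprise examination 112 days ago vs limit 120 → met
3. net capital $90,000 ≥ $75,000 → met
4. condition 'has custody of client assets' holds; fidelity bond $140,000 < $150,000 → not met
5. business-continuity plan absent → not met
6. cybersecurity assessment 362 days ago vs limit 365 → met
7. best-execution review 41 days ago vs limit 45 → met
Not met: 4, 5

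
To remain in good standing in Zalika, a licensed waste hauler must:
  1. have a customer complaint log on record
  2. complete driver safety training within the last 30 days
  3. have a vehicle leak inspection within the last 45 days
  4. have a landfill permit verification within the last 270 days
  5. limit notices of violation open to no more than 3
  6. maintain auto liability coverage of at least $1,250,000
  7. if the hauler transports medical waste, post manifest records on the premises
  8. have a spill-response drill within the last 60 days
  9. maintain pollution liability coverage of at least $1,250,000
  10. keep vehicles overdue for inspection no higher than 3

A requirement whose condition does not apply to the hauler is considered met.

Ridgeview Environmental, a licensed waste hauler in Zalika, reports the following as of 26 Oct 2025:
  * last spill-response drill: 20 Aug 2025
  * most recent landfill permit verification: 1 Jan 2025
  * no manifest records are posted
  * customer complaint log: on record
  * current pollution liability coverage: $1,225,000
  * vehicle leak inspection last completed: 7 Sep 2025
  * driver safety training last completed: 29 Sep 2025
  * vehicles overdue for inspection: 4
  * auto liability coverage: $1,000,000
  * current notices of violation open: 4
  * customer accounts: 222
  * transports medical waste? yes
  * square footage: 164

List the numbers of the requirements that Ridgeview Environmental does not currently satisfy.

3, 4, 5, 6, 7, 8, 9, 10

1. customer complaint log present → met
2. driver safety training 27 days ago vs limit 30 → met
3. vehicle leak inspection 49 days ago vs limit 45 → not met
4. landfill permit verification 298 days ago vs limit 270 → not met
5. notices of violation open 4 > 3 → not met
6. auto liability coverage $1,000,000 < $1,250,000 → not met
7. condition 'transports medical waste' holds; manifest records absent → not met
8. spill-response drill 67 days ago vs limit 60 → not met
9. pollution liability coverage $1,225,000 < $1,250,000 → not met
10. vehicles overdue for inspection 4 > 3 → not met
Not met: 3, 4, 5, 6, 7, 8, 9, 10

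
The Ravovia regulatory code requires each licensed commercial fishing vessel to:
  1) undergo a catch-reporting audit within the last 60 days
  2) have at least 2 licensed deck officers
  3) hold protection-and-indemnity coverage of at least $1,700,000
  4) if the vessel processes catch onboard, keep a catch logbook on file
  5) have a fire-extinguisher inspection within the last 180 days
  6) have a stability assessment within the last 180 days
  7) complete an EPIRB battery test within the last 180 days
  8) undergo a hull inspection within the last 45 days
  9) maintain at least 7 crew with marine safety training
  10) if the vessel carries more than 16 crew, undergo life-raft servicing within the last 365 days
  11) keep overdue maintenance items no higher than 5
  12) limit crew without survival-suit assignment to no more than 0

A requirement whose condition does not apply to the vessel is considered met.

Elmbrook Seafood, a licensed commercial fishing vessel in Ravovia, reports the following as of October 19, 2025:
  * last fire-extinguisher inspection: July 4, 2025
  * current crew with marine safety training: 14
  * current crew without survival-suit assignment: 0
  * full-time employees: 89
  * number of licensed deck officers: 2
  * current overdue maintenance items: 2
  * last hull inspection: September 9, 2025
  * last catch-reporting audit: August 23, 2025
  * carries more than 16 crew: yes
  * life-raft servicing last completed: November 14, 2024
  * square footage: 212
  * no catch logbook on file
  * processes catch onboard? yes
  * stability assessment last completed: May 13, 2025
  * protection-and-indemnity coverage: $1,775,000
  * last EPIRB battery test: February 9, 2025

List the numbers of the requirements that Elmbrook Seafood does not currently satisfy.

1. catch-reporting audit 57 days ago vs limit 60 → met
2. licensed deck officers 2 ≥ 2 → met
3. protection-and-indemnity coverage $1,775,000 ≥ $1,700,000 → met
4. condition 'processes catch onboard' holds; catch logbook absent → not met
5. fire-extinguisher inspection 107 days ago vs limit 180 → met
6. stability assessment 159 days ago vs limit 180 → met
7. EPIRB battery test 252 days ago vs limit 180 → not met
8. hull inspection 40 days ago vs limit 45 → met
9. crew with marine safety training 14 ≥ 7 → met
10. condition 'carries more than 16 crew' holds; life-raft servicing 339 days ago vs limit 365 → met
11. overdue maintenance items 2 ≤ 5 → met
12. crew without survival-suit assignment 0 ≤ 0 → met
Not met: 4, 7

4, 7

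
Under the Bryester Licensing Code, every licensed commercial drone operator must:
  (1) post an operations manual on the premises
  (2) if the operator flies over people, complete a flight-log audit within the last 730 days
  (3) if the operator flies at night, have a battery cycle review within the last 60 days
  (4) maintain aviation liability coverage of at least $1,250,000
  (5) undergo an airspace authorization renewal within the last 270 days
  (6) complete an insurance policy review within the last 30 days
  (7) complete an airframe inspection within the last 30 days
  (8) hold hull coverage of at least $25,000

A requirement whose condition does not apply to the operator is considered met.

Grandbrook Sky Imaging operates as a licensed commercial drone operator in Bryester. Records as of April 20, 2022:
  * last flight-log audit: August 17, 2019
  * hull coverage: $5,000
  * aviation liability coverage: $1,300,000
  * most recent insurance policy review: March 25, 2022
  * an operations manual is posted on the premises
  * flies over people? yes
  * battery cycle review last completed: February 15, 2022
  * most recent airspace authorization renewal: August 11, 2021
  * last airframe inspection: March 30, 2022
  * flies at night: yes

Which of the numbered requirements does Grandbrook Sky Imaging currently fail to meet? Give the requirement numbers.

1. operations manual present → met
2. condition 'flies over people' holds; flight-log audit 977 days ago vs limit 730 → not met
3. condition 'flies at night' holds; battery cycle review 64 days ago vs limit 60 → not met
4. aviation liability coverage $1,300,000 ≥ $1,250,000 → met
5. airspace authorization renewal 252 days ago vs limit 270 → met
6. insurance policy review 26 days ago vs limit 30 → met
7. airframe inspection 21 days ago vs limit 30 → met
8. hull coverage $5,000 < $25,000 → not met
Not met: 2, 3, 8

2, 3, 8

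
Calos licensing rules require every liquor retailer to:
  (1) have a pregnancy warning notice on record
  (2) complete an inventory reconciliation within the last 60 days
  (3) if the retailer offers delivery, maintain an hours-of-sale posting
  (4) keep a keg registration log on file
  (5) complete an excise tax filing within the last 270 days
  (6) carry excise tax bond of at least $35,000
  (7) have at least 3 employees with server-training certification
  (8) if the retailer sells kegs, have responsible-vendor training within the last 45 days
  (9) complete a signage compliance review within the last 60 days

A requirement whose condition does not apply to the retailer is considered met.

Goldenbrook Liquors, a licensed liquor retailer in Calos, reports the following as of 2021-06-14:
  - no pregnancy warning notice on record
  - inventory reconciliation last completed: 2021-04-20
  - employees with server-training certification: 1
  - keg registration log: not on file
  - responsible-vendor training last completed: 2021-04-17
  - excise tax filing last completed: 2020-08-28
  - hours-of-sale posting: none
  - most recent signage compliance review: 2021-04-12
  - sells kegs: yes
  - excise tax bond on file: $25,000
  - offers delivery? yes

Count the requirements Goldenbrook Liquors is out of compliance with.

8

1. pregnancy warning notice absent → not met
2. inventory reconciliation 55 days ago vs limit 60 → met
3. condition 'offers delivery' holds; hours-of-sale posting absent → not met
4. keg registration log absent → not met
5. excise tax filing 290 days ago vs limit 270 → not met
6. excise tax bond $25,000 < $35,000 → not met
7. employees with server-training certification 1 < 3 → not met
8. condition 'sells kegs' holds; responsible-vendor training 58 days ago vs limit 45 → not met
9. signage compliance review 63 days ago vs limit 60 → not met
Not met: 8 of 9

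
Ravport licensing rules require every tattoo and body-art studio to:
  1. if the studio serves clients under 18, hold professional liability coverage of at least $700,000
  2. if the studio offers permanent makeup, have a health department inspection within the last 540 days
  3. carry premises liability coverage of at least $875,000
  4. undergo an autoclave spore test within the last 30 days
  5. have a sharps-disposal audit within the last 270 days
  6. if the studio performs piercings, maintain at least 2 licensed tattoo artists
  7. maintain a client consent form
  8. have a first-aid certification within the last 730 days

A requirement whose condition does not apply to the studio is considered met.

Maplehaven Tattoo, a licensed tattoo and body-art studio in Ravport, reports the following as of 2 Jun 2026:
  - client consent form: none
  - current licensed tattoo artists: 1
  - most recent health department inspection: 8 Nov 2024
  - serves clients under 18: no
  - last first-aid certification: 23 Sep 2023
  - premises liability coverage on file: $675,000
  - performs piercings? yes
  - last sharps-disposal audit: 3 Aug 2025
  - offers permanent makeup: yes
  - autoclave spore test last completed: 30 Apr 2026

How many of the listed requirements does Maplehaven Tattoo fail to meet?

1. condition 'serves clients under 18' does not hold → requirement n/a → met
2. condition 'offers permanent makeup' holds; health department inspection 571 days ago vs limit 540 → not met
3. premises liability coverage $675,000 < $875,000 → not met
4. autoclave spore test 33 days ago vs limit 30 → not met
5. sharps-disposal audit 303 days ago vs limit 270 → not met
6. condition 'performs piercings' holds; licensed tattoo artists 1 < 2 → not met
7. client consent form absent → not met
8. first-aid certification 983 days ago vs limit 730 → not met
Not met: 7 of 8

7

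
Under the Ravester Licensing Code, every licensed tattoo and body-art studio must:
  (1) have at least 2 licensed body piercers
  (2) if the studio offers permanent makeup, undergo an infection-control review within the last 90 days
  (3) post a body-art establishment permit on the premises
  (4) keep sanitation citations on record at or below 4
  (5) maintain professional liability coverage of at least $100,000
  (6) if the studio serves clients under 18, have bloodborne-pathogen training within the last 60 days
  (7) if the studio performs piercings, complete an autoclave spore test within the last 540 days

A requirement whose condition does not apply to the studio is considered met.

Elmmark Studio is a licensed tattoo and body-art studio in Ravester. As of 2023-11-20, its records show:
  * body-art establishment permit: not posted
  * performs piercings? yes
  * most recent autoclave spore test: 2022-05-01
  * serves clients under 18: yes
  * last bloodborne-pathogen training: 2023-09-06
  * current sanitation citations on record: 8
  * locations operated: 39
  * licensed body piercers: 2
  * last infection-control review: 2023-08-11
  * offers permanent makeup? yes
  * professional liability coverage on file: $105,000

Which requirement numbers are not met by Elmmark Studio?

2, 3, 4, 6, 7

1. licensed body piercers 2 ≥ 2 → met
2. condition 'offers permanent makeup' holds; infection-control review 101 days ago vs limit 90 → not met
3. body-art establishment permit absent → not met
4. sanitation citations on record 8 > 4 → not met
5. professional liability coverage $105,000 ≥ $100,000 → met
6. condition 'serves clients under 18' holds; bloodborne-pathogen training 75 days ago vs limit 60 → not met
7. condition 'performs piercings' holds; autoclave spore test 568 days ago vs limit 540 → not met
Not met: 2, 3, 4, 6, 7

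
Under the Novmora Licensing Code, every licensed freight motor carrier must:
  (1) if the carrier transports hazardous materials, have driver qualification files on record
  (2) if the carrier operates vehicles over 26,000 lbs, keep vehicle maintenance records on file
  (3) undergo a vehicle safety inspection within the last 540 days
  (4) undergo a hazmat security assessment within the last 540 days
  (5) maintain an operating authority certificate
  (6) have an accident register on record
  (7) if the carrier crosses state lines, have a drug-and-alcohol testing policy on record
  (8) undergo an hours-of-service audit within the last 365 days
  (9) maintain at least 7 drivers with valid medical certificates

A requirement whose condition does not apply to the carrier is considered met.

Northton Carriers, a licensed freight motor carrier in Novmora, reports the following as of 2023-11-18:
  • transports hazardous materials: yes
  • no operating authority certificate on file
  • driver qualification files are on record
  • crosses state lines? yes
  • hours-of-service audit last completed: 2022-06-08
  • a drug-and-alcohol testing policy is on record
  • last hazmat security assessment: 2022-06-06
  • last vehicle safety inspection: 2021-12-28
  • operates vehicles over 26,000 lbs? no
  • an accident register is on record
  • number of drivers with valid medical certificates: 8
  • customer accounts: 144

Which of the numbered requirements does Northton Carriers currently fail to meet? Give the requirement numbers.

1. condition 'transports hazardous materials' holds; driver qualification files present → met
2. condition 'operates vehicles over 26,000 lbs' does not hold → requirement n/a → met
3. vehicle safety inspection 690 days ago vs limit 540 → not met
4. hazmat security assessment 530 days ago vs limit 540 → met
5. operating authority certificate absent → not met
6. accident register present → met
7. condition 'crosses state lines' holds; drug-and-alcohol testing policy present → met
8. hours-of-service audit 528 days ago vs limit 365 → not met
9. drivers with valid medical certificates 8 ≥ 7 → met
Not met: 3, 5, 8

3, 5, 8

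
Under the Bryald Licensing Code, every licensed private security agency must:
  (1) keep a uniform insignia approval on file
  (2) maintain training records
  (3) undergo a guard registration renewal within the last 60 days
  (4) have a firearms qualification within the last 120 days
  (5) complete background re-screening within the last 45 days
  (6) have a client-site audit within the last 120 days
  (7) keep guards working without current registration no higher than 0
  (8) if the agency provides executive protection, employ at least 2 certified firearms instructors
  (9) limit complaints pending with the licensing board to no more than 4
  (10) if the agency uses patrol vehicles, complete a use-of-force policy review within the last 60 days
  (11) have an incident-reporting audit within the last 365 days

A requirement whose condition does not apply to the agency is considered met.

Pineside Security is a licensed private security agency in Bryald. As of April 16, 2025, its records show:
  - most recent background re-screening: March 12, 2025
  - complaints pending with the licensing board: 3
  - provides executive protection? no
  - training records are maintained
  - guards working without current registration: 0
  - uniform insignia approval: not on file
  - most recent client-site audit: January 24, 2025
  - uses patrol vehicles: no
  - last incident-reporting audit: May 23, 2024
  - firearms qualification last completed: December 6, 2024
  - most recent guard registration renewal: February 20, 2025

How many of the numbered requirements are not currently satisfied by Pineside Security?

1. uniform insignia approval absent → not met
2. training records present → met
3. guard registration renewal 55 days ago vs limit 60 → met
4. firearms qualification 131 days ago vs limit 120 → not met
5. background re-screening 35 days ago vs limit 45 → met
6. client-site audit 82 days ago vs limit 120 → met
7. guards working without current registration 0 ≤ 0 → met
8. condition 'provides executive protection' does not hold → requirement n/a → met
9. complaints pending with the licensing board 3 ≤ 4 → met
10. condition 'uses patrol vehicles' does not hold → requirement n/a → met
11. incident-reporting audit 328 days ago vs limit 365 → met
Not met: 2 of 11

2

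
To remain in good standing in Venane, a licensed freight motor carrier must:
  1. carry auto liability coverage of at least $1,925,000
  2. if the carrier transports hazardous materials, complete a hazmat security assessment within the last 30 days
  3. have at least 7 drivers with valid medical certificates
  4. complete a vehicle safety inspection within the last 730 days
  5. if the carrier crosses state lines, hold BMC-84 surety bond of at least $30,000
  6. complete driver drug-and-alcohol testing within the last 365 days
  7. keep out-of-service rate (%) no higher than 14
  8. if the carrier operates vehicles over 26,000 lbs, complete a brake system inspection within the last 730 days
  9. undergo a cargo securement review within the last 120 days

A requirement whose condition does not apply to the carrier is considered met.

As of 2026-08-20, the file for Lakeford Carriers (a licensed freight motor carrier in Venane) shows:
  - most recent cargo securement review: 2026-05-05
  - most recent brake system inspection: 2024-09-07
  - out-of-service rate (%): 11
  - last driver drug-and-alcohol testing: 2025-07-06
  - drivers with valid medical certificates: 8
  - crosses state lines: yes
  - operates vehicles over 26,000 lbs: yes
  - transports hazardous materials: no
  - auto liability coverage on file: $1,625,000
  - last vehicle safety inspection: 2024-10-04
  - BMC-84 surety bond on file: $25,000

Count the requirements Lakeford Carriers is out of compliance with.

3

1. auto liability coverage $1,625,000 < $1,925,000 → not met
2. condition 'transports hazardous materials' does not hold → requirement n/a → met
3. drivers with valid medical certificates 8 ≥ 7 → met
4. vehicle safety inspection 685 days ago vs limit 730 → met
5. condition 'crosses state lines' holds; BMC-84 surety bond $25,000 < $30,000 → not met
6. driver drug-and-alcohol testing 410 days ago vs limit 365 → not met
7. out-of-service rate (%) 11 ≤ 14 → met
8. condition 'operates vehicles over 26,000 lbs' holds; brake system inspection 712 days ago vs limit 730 → met
9. cargo securement review 107 days ago vs limit 120 → met
Not met: 3 of 9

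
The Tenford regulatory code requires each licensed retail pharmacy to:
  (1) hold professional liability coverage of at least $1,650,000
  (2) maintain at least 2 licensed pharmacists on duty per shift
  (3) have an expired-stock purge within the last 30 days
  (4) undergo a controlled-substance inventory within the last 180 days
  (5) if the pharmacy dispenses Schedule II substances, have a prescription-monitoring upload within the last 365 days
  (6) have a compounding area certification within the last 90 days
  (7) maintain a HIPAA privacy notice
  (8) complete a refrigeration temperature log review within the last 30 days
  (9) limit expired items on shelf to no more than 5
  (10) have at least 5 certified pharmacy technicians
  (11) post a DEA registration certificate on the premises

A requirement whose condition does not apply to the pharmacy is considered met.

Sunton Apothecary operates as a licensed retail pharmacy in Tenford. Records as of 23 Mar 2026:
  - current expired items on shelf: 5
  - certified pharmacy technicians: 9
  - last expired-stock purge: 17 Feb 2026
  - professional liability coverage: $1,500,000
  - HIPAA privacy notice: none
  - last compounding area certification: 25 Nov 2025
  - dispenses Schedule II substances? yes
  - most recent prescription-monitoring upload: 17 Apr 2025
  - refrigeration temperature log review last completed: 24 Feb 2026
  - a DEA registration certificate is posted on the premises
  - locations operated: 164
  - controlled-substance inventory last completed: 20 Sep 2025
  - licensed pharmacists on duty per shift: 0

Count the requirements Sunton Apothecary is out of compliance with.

6

1. professional liability coverage $1,500,000 < $1,650,000 → not met
2. licensed pharmacists on duty per shift 0 < 2 → not met
3. expired-stock purge 34 days ago vs limit 30 → not met
4. controlled-substance inventory 184 days ago vs limit 180 → not met
5. condition 'dispenses Schedule II substances' holds; prescription-monitoring upload 340 days ago vs limit 365 → met
6. compounding area certification 118 days ago vs limit 90 → not met
7. HIPAA privacy notice absent → not met
8. refrigeration temperature log review 27 days ago vs limit 30 → met
9. expired items on shelf 5 ≤ 5 → met
10. certified pharmacy technicians 9 ≥ 5 → met
11. DEA registration certificate present → met
Not met: 6 of 11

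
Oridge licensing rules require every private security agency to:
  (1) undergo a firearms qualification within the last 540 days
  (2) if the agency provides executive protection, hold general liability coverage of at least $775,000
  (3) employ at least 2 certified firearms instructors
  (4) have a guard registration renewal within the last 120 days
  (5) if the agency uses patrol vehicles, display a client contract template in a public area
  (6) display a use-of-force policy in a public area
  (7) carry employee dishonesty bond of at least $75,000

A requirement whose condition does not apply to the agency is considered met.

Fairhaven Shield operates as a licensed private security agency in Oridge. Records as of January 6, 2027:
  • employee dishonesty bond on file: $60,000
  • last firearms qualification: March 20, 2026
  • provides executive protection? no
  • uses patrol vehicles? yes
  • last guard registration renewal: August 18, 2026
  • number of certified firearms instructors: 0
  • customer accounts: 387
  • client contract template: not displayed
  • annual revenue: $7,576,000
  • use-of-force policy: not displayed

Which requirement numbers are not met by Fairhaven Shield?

1. firearms qualification 292 days ago vs limit 540 → met
2. condition 'provides executive protection' does not hold → requirement n/a → met
3. certified firearms instructors 0 < 2 → not met
4. guard registration renewal 141 days ago vs limit 120 → not met
5. condition 'uses patrol vehicles' holds; client contract template absent → not met
6. use-of-force policy absent → not met
7. employee dishonesty bond $60,000 < $75,000 → not met
Not met: 3, 4, 5, 6, 7

3, 4, 5, 6, 7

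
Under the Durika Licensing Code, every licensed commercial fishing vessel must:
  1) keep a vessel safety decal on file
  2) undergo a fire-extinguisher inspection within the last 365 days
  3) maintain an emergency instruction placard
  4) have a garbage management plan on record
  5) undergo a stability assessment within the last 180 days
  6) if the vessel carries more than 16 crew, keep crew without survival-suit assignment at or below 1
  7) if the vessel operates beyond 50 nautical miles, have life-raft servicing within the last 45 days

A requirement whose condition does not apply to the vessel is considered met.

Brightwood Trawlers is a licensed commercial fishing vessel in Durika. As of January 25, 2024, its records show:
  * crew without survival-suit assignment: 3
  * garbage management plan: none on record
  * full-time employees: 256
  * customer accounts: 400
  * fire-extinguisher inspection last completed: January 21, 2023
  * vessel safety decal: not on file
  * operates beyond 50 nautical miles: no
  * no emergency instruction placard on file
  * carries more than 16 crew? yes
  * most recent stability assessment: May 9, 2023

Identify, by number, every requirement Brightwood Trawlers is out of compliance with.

1. vessel safety decal absent → not met
2. fire-extinguisher inspection 369 days ago vs limit 365 → not met
3. emergency instruction placard absent → not met
4. garbage management plan absent → not met
5. stability assessment 261 days ago vs limit 180 → not met
6. condition 'carries more than 16 crew' holds; crew without survival-suit assignment 3 > 1 → not met
7. condition 'operates beyond 50 nautical miles' does not hold → requirement n/a → met
Not met: 1, 2, 3, 4, 5, 6

1, 2, 3, 4, 5, 6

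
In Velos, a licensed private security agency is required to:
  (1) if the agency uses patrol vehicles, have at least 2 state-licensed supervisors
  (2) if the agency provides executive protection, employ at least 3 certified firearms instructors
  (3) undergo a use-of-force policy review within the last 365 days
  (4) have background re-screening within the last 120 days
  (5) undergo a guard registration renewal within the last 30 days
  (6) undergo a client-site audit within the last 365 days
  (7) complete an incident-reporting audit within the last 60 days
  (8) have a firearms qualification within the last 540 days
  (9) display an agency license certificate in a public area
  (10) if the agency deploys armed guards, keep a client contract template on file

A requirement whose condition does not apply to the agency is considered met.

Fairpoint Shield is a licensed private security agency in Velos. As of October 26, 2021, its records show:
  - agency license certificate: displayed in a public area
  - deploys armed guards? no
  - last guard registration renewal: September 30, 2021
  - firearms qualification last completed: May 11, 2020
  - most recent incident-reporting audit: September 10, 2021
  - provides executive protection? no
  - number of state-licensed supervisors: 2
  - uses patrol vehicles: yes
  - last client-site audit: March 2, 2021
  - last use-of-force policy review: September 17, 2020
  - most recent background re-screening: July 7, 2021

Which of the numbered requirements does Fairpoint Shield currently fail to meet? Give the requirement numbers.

1. condition 'uses patrol vehicles' holds; state-licensed supervisors 2 ≥ 2 → met
2. condition 'provides executive protection' does not hold → requirement n/a → met
3. use-of-force policy review 404 days ago vs limit 365 → not met
4. background re-screening 111 days ago vs limit 120 → met
5. guard registration renewal 26 days ago vs limit 30 → met
6. client-site audit 238 days ago vs limit 365 → met
7. incident-reporting audit 46 days ago vs limit 60 → met
8. firearms qualification 533 days ago vs limit 540 → met
9. agency license certificate present → met
10. condition 'deploys armed guards' does not hold → requirement n/a → met
Not met: 3

3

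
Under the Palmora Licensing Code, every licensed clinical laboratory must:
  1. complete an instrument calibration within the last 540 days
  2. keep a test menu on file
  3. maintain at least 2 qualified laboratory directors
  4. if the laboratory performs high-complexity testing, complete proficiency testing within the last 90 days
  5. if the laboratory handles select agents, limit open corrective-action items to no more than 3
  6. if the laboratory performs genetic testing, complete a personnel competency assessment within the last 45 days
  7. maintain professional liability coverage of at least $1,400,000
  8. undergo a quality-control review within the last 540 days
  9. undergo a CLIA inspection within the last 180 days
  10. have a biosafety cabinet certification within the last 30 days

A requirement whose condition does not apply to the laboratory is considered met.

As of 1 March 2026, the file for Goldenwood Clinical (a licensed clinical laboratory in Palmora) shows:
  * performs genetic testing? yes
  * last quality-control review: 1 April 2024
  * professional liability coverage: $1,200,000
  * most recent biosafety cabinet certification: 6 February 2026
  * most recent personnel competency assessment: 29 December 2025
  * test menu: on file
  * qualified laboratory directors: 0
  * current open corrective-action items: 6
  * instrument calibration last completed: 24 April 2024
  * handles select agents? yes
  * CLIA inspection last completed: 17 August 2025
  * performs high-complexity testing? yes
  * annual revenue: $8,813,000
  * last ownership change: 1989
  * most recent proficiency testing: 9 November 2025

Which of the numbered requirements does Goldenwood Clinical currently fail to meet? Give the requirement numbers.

1, 3, 4, 5, 6, 7, 8, 9

1. instrument calibration 676 days ago vs limit 540 → not met
2. test menu present → met
3. qualified laboratory directors 0 < 2 → not met
4. condition 'performs high-complexity testing' holds; proficiency testing 112 days ago vs limit 90 → not met
5. condition 'handles select agents' holds; open corrective-action items 6 > 3 → not met
6. condition 'performs genetic testing' holds; personnel competency assessment 62 days ago vs limit 45 → not met
7. professional liability coverage $1,200,000 < $1,400,000 → not met
8. quality-control review 699 days ago vs limit 540 → not met
9. CLIA inspection 196 days ago vs limit 180 → not met
10. biosafety cabinet certification 23 days ago vs limit 30 → met
Not met: 1, 3, 4, 5, 6, 7, 8, 9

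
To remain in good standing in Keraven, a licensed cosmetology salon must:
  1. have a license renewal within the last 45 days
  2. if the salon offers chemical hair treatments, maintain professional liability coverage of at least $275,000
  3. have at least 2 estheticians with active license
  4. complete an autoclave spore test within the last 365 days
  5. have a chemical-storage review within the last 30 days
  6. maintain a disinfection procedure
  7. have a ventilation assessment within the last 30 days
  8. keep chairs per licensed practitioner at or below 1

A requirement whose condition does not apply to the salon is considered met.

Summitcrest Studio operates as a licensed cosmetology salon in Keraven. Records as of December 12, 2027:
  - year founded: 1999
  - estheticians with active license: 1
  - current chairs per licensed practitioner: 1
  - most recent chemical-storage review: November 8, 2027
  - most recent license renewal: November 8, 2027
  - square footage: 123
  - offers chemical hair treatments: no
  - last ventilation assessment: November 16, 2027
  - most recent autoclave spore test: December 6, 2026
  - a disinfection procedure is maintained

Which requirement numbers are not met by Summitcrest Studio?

1. license renewal 34 days ago vs limit 45 → met
2. condition 'offers chemical hair treatments' does not hold → requirement n/a → met
3. estheticians with active license 1 < 2 → not met
4. autoclave spore test 371 days ago vs limit 365 → not met
5. chemical-storage review 34 days ago vs limit 30 → not met
6. disinfection procedure present → met
7. ventilation assessment 26 days ago vs limit 30 → met
8. chairs per licensed practitioner 1 ≤ 1 → met
Not met: 3, 4, 5

3, 4, 5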